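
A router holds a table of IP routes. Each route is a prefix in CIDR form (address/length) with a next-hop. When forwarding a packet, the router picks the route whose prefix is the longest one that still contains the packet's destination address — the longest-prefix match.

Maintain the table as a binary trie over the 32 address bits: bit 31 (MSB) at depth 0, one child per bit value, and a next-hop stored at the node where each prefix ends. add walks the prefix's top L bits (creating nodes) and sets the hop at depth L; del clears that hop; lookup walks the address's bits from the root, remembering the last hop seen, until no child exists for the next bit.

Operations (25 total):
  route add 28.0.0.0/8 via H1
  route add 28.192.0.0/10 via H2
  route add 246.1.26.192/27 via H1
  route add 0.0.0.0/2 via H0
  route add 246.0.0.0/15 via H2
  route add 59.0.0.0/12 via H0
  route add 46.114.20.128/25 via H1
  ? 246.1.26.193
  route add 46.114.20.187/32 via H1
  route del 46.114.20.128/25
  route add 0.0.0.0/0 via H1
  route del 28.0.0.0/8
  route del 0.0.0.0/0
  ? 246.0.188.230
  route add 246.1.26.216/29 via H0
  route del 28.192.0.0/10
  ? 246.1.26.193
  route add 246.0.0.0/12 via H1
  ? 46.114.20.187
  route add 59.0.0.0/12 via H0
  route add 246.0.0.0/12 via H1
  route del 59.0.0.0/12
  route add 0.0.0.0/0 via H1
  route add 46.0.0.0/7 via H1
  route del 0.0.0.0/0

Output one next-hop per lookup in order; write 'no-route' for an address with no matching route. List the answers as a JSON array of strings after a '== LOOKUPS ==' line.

Apply in order:
  add 28.0.0.0/8 -> H1 at depth 8
  add 28.192.0.0/10 -> H2 at depth 10
  add 246.1.26.192/27 -> H1 at depth 27
  add 0.0.0.0/2 -> H0 at depth 2
  add 246.0.0.0/15 -> H2 at depth 15
  add 59.0.0.0/12 -> H0 at depth 12
  add 46.114.20.128/25 -> H1 at depth 25
  Q 246.1.26.193: descend 111101100000000100011010110 ; hops seen [H2,H1] ; pick H1
  add 46.114.20.187/32 -> H1 at depth 32
  - 46.114.20.128/25 clear@25
  add 0.0.0.0/0 -> H1 at depth 0
  - 28.0.0.0/8 clear@8
  - 0.0.0.0/0 clear@0
  Q 246.0.188.230: descend 111101100000000 ; hops seen [H2] ; pick H2
  add 246.1.26.216/29 -> H0 at depth 29
  - 28.192.0.0/10 clear@10
  Q 246.1.26.193: descend 111101100000000100011010110 ; hops seen [H2,H1] ; pick H1
  add 246.0.0.0/12 -> H1 at depth 12
  Q 46.114.20.187: descend 00101110011100100001010010111011 ; hops seen [H0,H1] ; pick H1
  add 59.0.0.0/12 -> H0 at depth 12
  add 246.0.0.0/12 -> H1 at depth 12
  - 59.0.0.0/12 clear@12
  add 0.0.0.0/0 -> H1 at depth 0
  add 46.0.0.0/7 -> H1 at depth 7
  - 0.0.0.0/0 clear@0

== LOOKUPS ==
["H1","H2","H1","H1"]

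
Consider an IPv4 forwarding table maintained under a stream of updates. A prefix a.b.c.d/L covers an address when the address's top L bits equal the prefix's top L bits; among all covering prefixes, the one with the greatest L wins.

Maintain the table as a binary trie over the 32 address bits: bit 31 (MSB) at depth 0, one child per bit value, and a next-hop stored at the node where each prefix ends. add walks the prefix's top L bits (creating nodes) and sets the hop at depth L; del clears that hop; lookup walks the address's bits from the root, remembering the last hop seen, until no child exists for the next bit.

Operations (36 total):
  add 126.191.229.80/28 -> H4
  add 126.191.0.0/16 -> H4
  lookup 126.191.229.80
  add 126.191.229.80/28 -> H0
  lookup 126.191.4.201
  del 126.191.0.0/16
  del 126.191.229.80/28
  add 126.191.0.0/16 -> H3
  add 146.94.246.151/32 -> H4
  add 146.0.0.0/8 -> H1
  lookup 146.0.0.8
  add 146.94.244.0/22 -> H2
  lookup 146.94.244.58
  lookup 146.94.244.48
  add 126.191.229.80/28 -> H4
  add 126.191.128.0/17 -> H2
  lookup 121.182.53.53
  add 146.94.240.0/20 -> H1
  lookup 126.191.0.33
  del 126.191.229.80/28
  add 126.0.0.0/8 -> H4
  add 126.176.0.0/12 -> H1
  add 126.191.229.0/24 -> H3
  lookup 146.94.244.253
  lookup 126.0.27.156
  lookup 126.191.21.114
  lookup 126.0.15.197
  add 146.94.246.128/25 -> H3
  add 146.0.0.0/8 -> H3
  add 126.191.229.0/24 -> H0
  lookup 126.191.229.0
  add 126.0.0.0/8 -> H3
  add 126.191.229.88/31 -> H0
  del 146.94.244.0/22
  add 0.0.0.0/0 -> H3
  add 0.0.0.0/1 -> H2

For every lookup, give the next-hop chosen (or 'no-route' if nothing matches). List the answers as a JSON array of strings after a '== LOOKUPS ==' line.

Process each operation:
  + 126.191.229.80/28 (H4) depth=28
  + 126.191.0.0/16 (H4) depth=16
  ? 126.191.229.80  path d0:-→d1:-→d2:-→d3:-→d4:-→d5:-→d6:-→d7:-→d8:-→d9:-→d10:-→d11:-→d12:-→d13:-→d14:-→d15:-→d16:H4→d17:-→d18:-→d19:-→d20:-→d21:-→d22:-→d23:-→d24:-→d25:-→d26:-→d27:-→d28:H4  best=H4
  + 126.191.229.80/28 (H0) depth=28
  ? 126.191.4.201  path d0:-→d1:-→d2:-→d3:-→d4:-→d5:-→d6:-→d7:-→d8:-→d9:-→d10:-→d11:-→d12:-→d13:-→d14:-→d15:-→d16:H4  best=H4
  - 126.191.0.0/16 clear@16
  - 126.191.229.80/28 clear@28
  + 126.191.0.0/16 (H3) depth=16
  + 146.94.246.151/32 (H4) depth=32
  + 146.0.0.0/8 (H1) depth=8
  ? 146.0.0.8  path d0:-→d1:-→d2:-→d3:-→d4:-→d5:-→d6:-→d7:-→d8:H1→d9:-  best=H1
  + 146.94.244.0/22 (H2) depth=22
  ? 146.94.244.58  path d0:-→d1:-→d2:-→d3:-→d4:-→d5:-→d6:-→d7:-→d8:H1→d9:-→d10:-→d11:-→d12:-→d13:-→d14:-→d15:-→d16:-→d17:-→d18:-→d19:-→d20:-→d21:-→d22:H2  best=H2
  ? 146.94.244.48  path d0:-→d1:-→d2:-→d3:-→d4:-→d5:-→d6:-→d7:-→d8:H1→d9:-→d10:-→d11:-→d12:-→d13:-→d14:-→d15:-→d16:-→d17:-→d18:-→d19:-→d20:-→d21:-→d22:H2  best=H2
  + 126.191.229.80/28 (H4) depth=28
  + 126.191.128.0/17 (H2) depth=17
  ? 121.182.53.53  path d0:-→d1:-→d2:-→d3:-→d4:-→d5:-  best=no-route
  + 146.94.240.0/20 (H1) depth=20
  ? 126.191.0.33  path d0:-→d1:-→d2:-→d3:-→d4:-→d5:-→d6:-→d7:-→d8:-→d9:-→d10:-→d11:-→d12:-→d13:-→d14:-→d15:-→d16:H3  best=H3
  - 126.191.229.80/28 clear@28
  + 126.0.0.0/8 (H4) depth=8
  + 126.176.0.0/12 (H1) depth=12
  + 126.191.229.0/24 (H3) depth=24
  ? 146.94.244.253  path d0:-→d1:-→d2:-→d3:-→d4:-→d5:-→d6:-→d7:-→d8:H1→d9:-→d10:-→d11:-→d12:-→d13:-→d14:-→d15:-→d16:-→d17:-→d18:-→d19:-→d20:H1→d21:-→d22:H2  best=H2
  ? 126.0.27.156  path d0:-→d1:-→d2:-→d3:-→d4:-→d5:-→d6:-→d7:-→d8:H4  best=H4
  ? 126.191.21.114  path d0:-→d1:-→d2:-→d3:-→d4:-→d5:-→d6:-→d7:-→d8:H4→d9:-→d10:-→d11:-→d12:H1→d13:-→d14:-→d15:-→d16:H3  best=H3
  ? 126.0.15.197  path d0:-→d1:-→d2:-→d3:-→d4:-→d5:-→d6:-→d7:-→d8:H4  best=H4
  + 146.94.246.128/25 (H3) depth=25
  + 146.0.0.0/8 (H3) depth=8
  + 126.191.229.0/24 (H0) depth=24
  ? 126.191.229.0  path d0:-→d1:-→d2:-→d3:-→d4:-→d5:-→d6:-→d7:-→d8:H4→d9:-→d10:-→d11:-→d12:H1→d13:-→d14:-→d15:-→d16:H3→d17:H2→d18:-→d19:-→d20:-→d21:-→d22:-→d23:-→d24:H0→d25:-  best=H0
  + 126.0.0.0/8 (H3) depth=8
  + 126.191.229.88/31 (H0) depth=31
  - 146.94.244.0/22 clear@22
  + 0.0.0.0/0 (H3) depth=0
  + 0.0.0.0/1 (H2) depth=1

== LOOKUPS ==
["H4","H4","H1","H2","H2","no-route","H3","H2","H4","H3","H4","H0"]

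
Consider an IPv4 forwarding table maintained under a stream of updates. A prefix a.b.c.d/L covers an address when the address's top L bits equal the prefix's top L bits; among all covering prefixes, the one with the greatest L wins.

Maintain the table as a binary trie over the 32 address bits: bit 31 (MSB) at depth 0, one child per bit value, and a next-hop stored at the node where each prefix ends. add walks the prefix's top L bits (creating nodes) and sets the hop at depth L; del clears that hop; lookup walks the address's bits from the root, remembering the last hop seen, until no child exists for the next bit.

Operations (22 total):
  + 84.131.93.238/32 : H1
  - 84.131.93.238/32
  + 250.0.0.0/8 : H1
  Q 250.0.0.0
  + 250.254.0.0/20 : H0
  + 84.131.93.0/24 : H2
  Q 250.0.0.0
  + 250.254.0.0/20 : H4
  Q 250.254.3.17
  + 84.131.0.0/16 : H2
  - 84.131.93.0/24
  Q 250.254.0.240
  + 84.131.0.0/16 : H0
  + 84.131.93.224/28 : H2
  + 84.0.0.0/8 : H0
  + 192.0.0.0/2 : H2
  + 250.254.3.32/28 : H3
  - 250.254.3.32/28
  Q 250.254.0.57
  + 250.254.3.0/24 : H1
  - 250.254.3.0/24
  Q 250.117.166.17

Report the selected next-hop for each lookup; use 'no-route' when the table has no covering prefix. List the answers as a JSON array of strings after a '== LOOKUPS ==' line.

Trace:
  add 84.131.93.238/32 -> H1 at depth 32
  - 84.131.93.238/32 clear@32
  add 250.0.0.0/8 -> H1 at depth 8
  Q 250.0.0.0: descend 11111010 ; hops seen [H1] ; pick H1
  add 250.254.0.0/20 -> H0 at depth 20
  add 84.131.93.0/24 -> H2 at depth 24
  Q 250.0.0.0: descend 11111010 ; hops seen [H1] ; pick H1
  add 250.254.0.0/20 -> H4 at depth 20
  Q 250.254.3.17: descend 11111010111111100000 ; hops seen [H1,H4] ; pick H4
  add 84.131.0.0/16 -> H2 at depth 16
  - 84.131.93.0/24 clear@24
  Q 250.254.0.240: descend 11111010111111100000 ; hops seen [H1,H4] ; pick H4
  add 84.131.0.0/16 -> H0 at depth 16
  add 84.131.93.224/28 -> H2 at depth 28
  add 84.0.0.0/8 -> H0 at depth 8
  add 192.0.0.0/2 -> H2 at depth 2
  add 250.254.3.32/28 -> H3 at depth 28
  - 250.254.3.32/28 clear@28
  Q 250.254.0.57: descend 1111101011111110000000 ; hops seen [H2,H1,H4] ; pick H4
  add 250.254.3.0/24 -> H1 at depth 24
  - 250.254.3.0/24 clear@24
  Q 250.117.166.17: descend 11111010 ; hops seen [H2,H1] ; pick H1

== LOOKUPS ==
["H1","H1","H4","H4","H4","H1"]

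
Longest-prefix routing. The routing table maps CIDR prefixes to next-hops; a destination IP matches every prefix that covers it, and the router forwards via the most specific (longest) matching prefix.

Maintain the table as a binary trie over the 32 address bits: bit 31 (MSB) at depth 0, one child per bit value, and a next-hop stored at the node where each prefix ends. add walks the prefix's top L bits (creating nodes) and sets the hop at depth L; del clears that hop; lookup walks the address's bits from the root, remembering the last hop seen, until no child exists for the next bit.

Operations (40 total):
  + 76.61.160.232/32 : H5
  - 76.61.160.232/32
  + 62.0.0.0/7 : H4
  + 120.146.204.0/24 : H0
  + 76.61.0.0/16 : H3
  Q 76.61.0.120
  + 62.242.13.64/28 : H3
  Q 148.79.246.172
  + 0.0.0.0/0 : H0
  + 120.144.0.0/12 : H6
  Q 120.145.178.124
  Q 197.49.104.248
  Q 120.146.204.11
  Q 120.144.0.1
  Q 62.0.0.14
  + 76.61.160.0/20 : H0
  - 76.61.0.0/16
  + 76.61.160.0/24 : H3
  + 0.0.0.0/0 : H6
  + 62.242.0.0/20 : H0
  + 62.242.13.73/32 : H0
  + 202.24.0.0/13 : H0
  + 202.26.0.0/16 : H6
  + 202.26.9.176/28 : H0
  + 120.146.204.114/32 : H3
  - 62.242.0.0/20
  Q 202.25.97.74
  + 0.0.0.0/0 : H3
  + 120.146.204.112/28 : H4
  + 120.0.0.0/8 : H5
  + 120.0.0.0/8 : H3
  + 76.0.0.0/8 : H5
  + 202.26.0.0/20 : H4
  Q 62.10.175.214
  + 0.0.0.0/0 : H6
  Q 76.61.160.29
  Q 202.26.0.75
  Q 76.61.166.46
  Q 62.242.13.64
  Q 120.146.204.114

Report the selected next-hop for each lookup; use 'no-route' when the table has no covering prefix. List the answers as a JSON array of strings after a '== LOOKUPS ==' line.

Trace:
  + 76.61.160.232/32 (H5) depth=32
  - 76.61.160.232/32 clear@32
  + 62.0.0.0/7 (H4) depth=7
  + 120.146.204.0/24 (H0) depth=24
  + 76.61.0.0/16 (H3) depth=16
  Q 76.61.0.120: descend 0100110000111101 ; hops seen [H3] ; pick H3
  + 62.242.13.64/28 (H3) depth=28
  Q 148.79.246.172: descend ε ; hops seen [∅] ; pick no-route
  + 0.0.0.0/0 (H0) depth=0
  + 120.144.0.0/12 (H6) depth=12
  Q 120.145.178.124: descend 01111000100100 ; hops seen [H0,H6] ; pick H6
  Q 197.49.104.248: descend ε ; hops seen [H0] ; pick H0
  Q 120.146.204.11: descend 011110001001001011001100 ; hops seen [H0,H6,H0] ; pick H0
  Q 120.144.0.1: descend 01111000100100 ; hops seen [H0,H6] ; pick H6
  Q 62.0.0.14: descend 00111110 ; hops seen [H0,H4] ; pick H4
  + 76.61.160.0/20 (H0) depth=20
  - 76.61.0.0/16 clear@16
  + 76.61.160.0/24 (H3) depth=24
  + 0.0.0.0/0 (H6) depth=0
  + 62.242.0.0/20 (H0) depth=20
  + 62.242.13.73/32 (H0) depth=32
  + 202.24.0.0/13 (H0) depth=13
  + 202.26.0.0/16 (H6) depth=16
  + 202.26.9.176/28 (H0) depth=28
  + 120.146.204.114/32 (H3) depth=32
  - 62.242.0.0/20 clear@20
  Q 202.25.97.74: descend 11001010000110 ; hops seen [H6,H0] ; pick H0
  + 0.0.0.0/0 (H3) depth=0
  + 120.146.204.112/28 (H4) depth=28
  + 120.0.0.0/8 (H5) depth=8
  + 120.0.0.0/8 (H3) depth=8
  + 76.0.0.0/8 (H5) depth=8
  + 202.26.0.0/20 (H4) depth=20
  Q 62.10.175.214: descend 00111110 ; hops seen [H3,H4] ; pick H4
  + 0.0.0.0/0 (H6) depth=0
  Q 76.61.160.29: descend 010011000011110110100000 ; hops seen [H6,H5,H0,H3] ; pick H3
  Q 202.26.0.75: descend 11001010000110100000 ; hops seen [H6,H0,H6,H4] ; pick H4
  Q 76.61.166.46: descend 010011000011110110100 ; hops seen [H6,H5,H0] ; pick H0
  Q 62.242.13.64: descend 0011111011110010000011010100 ; hops seen [H6,H4,H3] ; pick H3
  Q 120.146.204.114: descend 01111000100100101100110001110010 ; hops seen [H6,H3,H6,H0,H4,H3] ; pick H3

== LOOKUPS ==
["H3","no-route","H6","H0","H0","H6","H4","H0","H4","H3","H4","H0","H3","H3"]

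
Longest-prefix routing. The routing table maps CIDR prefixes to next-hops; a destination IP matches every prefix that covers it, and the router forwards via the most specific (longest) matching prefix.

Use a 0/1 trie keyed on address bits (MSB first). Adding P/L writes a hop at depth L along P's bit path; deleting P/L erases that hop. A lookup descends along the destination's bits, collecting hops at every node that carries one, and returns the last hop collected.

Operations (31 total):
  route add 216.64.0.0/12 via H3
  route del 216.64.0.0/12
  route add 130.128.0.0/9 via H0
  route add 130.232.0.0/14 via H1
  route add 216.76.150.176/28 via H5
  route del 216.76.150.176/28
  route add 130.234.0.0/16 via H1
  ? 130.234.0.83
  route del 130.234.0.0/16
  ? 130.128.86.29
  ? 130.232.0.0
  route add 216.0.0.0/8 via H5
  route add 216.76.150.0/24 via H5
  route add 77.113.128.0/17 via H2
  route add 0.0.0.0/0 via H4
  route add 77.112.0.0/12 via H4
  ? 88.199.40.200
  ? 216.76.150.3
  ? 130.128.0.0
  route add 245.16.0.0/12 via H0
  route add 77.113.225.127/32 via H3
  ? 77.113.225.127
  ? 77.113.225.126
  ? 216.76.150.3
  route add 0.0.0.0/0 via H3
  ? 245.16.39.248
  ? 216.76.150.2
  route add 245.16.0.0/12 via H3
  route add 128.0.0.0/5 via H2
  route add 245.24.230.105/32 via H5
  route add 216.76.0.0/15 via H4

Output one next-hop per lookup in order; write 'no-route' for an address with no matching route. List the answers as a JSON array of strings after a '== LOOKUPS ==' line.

Apply in order:
  + 216.64.0.0/12 (H3) depth=12
  del 216.64.0.0/12 (clear depth 12)
  + 130.128.0.0/9 (H0) depth=9
  + 130.232.0.0/14 (H1) depth=14
  + 216.76.150.176/28 (H5) depth=28
  del 216.76.150.176/28 (clear depth 28)
  + 130.234.0.0/16 (H1) depth=16
  lookup 130.234.0.83: bits 1000001011101010 walk d0:-→d1:-→d2:-→d3:-→d4:-→d5:-→d6:-→d7:-→d8:-→d9:H0→d10:-→d11:-→d12:-→d13:-→d14:H1→d15:-→d16:H1 -> H1
  del 130.234.0.0/16 (clear depth 16)
  lookup 130.128.86.29: bits 100000101 walk d0:-→d1:-→d2:-→d3:-→d4:-→d5:-→d6:-→d7:-→d8:-→d9:H0 -> H0
  lookup 130.232.0.0: bits 10000010111010 walk d0:-→d1:-→d2:-→d3:-→d4:-→d5:-→d6:-→d7:-→d8:-→d9:H0→d10:-→d11:-→d12:-→d13:-→d14:H1 -> H1
  + 216.0.0.0/8 (H5) depth=8
  + 216.76.150.0/24 (H5) depth=24
  + 77.113.128.0/17 (H2) depth=17
  + 0.0.0.0/0 (H4) depth=0
  + 77.112.0.0/12 (H4) depth=12
  lookup 88.199.40.200: bits 010 walk d0:H4→d1:-→d2:-→d3:- -> H4
  lookup 216.76.150.3: bits 110110000100110010010110 walk d0:H4→d1:-→d2:-→d3:-→d4:-→d5:-→d6:-→d7:-→d8:H5→d9:-→d10:-→d11:-→d12:-→d13:-→d14:-→d15:-→d16:-→d17:-→d18:-→d19:-→d20:-→d21:-→d22:-→d23:-→d24:H5 -> H5
  lookup 130.128.0.0: bits 100000101 walk d0:H4→d1:-→d2:-→d3:-→d4:-→d5:-→d6:-→d7:-→d8:-→d9:H0 -> H0
  + 245.16.0.0/12 (H0) depth=12
  + 77.113.225.127/32 (H3) depth=32
  lookup 77.113.225.127: bits 01001101011100011110000101111111 walk d0:H4→d1:-→d2:-→d3:-→d4:-→d5:-→d6:-→d7:-→d8:-→d9:-→d10:-→d11:-→d12:H4→d13:-→d14:-→d15:-→d16:-→d17:H2→d18:-→d19:-→d20:-→d21:-→d22:-→d23:-→d24:-→d25:-→d26:-→d27:-→d28:-→d29:-→d30:-→d31:-→d32:H3 -> H3
  lookup 77.113.225.126: bits 0100110101110001111000010111111 walk d0:H4→d1:-→d2:-→d3:-→d4:-→d5:-→d6:-→d7:-→d8:-→d9:-→d10:-→d11:-→d12:H4→d13:-→d14:-→d15:-→d16:-→d17:H2→d18:-→d19:-→d20:-→d21:-→d22:-→d23:-→d24:-→d25:-→d26:-→d27:-→d28:-→d29:-→d30:-→d31:- -> H2
  lookup 216.76.150.3: bits 110110000100110010010110 walk d0:H4→d1:-→d2:-→d3:-→d4:-→d5:-→d6:-→d7:-→d8:H5→d9:-→d10:-→d11:-→d12:-→d13:-→d14:-→d15:-→d16:-→d17:-→d18:-→d19:-→d20:-→d21:-→d22:-→d23:-→d24:H5 -> H5
  + 0.0.0.0/0 (H3) depth=0
  lookup 245.16.39.248: bits 111101010001 walk d0:H3→d1:-→d2:-→d3:-→d4:-→d5:-→d6:-→d7:-→d8:-→d9:-→d10:-→d11:-→d12:H0 -> H0
  lookup 216.76.150.2: bits 110110000100110010010110 walk d0:H3→d1:-→d2:-→d3:-→d4:-→d5:-→d6:-→d7:-→d8:H5→d9:-→d10:-→d11:-→d12:-→d13:-→d14:-→d15:-→d16:-→d17:-→d18:-→d19:-→d20:-→d21:-→d22:-→d23:-→d24:H5 -> H5
  + 245.16.0.0/12 (H3) depth=12
  + 128.0.0.0/5 (H2) depth=5
  + 245.24.230.105/32 (H5) depth=32
  + 216.76.0.0/15 (H4) depth=15

== LOOKUPS ==
["H1","H0","H1","H4","H5","H0","H3","H2","H5","H0","H5"]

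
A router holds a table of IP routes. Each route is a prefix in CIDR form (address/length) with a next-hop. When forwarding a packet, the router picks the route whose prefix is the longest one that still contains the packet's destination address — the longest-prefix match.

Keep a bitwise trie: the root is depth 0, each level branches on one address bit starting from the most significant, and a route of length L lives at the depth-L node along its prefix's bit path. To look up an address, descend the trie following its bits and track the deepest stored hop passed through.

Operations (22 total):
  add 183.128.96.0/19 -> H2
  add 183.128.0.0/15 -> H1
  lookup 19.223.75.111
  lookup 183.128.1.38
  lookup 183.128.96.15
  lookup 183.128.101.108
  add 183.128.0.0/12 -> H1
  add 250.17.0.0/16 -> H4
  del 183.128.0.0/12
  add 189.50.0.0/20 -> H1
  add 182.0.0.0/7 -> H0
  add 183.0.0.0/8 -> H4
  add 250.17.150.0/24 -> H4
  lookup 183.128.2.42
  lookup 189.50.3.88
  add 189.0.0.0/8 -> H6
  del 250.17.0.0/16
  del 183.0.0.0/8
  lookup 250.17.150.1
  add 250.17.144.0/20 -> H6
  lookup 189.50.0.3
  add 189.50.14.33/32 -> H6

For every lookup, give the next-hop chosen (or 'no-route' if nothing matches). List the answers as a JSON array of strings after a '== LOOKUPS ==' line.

Apply in order:
  add 183.128.96.0/19 -> H2 at depth 19
  add 183.128.0.0/15 -> H1 at depth 15
  Q 19.223.75.111: descend ε ; hops seen [∅] ; pick no-route
  Q 183.128.1.38: descend 10110111100000000 ; hops seen [H1] ; pick H1
  Q 183.128.96.15: descend 1011011110000000011 ; hops seen [H1,H2] ; pick H2
  Q 183.128.101.108: descend 1011011110000000011 ; hops seen [H1,H2] ; pick H2
  add 183.128.0.0/12 -> H1 at depth 12
  add 250.17.0.0/16 -> H4 at depth 16
  - 183.128.0.0/12 clear@12
  add 189.50.0.0/20 -> H1 at depth 20
  add 182.0.0.0/7 -> H0 at depth 7
  add 183.0.0.0/8 -> H4 at depth 8
  add 250.17.150.0/24 -> H4 at depth 24
  Q 183.128.2.42: descend 10110111100000000 ; hops seen [H0,H4,H1] ; pick H1
  Q 189.50.3.88: descend 10111101001100100000 ; hops seen [H1] ; pick H1
  add 189.0.0.0/8 -> H6 at depth 8
  - 250.17.0.0/16 clear@16
  - 183.0.0.0/8 clear@8
  Q 250.17.150.1: descend 111110100001000110010110 ; hops seen [H4] ; pick H4
  add 250.17.144.0/20 -> H6 at depth 20
  Q 189.50.0.3: descend 10111101001100100000 ; hops seen [H6,H1] ; pick H1
  add 189.50.14.33/32 -> H6 at depth 32

== LOOKUPS ==
["no-route","H1","H2","H2","H1","H1","H4","H1"]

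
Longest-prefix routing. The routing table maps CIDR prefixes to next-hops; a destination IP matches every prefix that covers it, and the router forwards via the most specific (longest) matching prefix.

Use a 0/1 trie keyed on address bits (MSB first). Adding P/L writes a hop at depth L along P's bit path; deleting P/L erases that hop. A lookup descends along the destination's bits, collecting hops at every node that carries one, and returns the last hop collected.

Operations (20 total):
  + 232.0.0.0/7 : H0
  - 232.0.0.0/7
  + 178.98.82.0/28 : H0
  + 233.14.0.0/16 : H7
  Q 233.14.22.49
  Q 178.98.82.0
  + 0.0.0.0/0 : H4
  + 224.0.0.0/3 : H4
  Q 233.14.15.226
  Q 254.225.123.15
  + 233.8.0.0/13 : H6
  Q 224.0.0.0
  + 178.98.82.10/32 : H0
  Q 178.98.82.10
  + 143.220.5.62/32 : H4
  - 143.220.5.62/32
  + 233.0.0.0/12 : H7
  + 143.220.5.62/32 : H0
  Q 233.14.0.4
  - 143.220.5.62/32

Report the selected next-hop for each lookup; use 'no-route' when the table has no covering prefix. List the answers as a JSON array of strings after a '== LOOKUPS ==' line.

Process each operation:
  + 232.0.0.0/7 (H0) depth=7
  del 232.0.0.0/7 (clear depth 7)
  + 178.98.82.0/28 (H0) depth=28
  + 233.14.0.0/16 (H7) depth=16
  Q 233.14.22.49: descend 1110100100001110 ; hops seen [H7] ; pick H7
  Q 178.98.82.0: descend 1011001001100010010100100000 ; hops seen [H0] ; pick H0
  + 0.0.0.0/0 (H4) depth=0
  + 224.0.0.0/3 (H4) depth=3
  Q 233.14.15.226: descend 1110100100001110 ; hops seen [H4,H4,H7] ; pick H7
  Q 254.225.123.15: descend 111 ; hops seen [H4,H4] ; pick H4
  + 233.8.0.0/13 (H6) depth=13
  Q 224.0.0.0: descend 1110 ; hops seen [H4,H4] ; pick H4
  + 178.98.82.10/32 (H0) depth=32
  Q 178.98.82.10: descend 10110010011000100101001000001010 ; hops seen [H4,H0,H0] ; pick H0
  + 143.220.5.62/32 (H4) depth=32
  del 143.220.5.62/32 (clear depth 32)
  + 233.0.0.0/12 (H7) depth=12
  + 143.220.5.62/32 (H0) depth=32
  Q 233.14.0.4: descend 1110100100001110 ; hops seen [H4,H4,H7,H6,H7] ; pick H7
  del 143.220.5.62/32 (clear depth 32)

== LOOKUPS ==
["H7","H0","H7","H4","H4","H0","H7"]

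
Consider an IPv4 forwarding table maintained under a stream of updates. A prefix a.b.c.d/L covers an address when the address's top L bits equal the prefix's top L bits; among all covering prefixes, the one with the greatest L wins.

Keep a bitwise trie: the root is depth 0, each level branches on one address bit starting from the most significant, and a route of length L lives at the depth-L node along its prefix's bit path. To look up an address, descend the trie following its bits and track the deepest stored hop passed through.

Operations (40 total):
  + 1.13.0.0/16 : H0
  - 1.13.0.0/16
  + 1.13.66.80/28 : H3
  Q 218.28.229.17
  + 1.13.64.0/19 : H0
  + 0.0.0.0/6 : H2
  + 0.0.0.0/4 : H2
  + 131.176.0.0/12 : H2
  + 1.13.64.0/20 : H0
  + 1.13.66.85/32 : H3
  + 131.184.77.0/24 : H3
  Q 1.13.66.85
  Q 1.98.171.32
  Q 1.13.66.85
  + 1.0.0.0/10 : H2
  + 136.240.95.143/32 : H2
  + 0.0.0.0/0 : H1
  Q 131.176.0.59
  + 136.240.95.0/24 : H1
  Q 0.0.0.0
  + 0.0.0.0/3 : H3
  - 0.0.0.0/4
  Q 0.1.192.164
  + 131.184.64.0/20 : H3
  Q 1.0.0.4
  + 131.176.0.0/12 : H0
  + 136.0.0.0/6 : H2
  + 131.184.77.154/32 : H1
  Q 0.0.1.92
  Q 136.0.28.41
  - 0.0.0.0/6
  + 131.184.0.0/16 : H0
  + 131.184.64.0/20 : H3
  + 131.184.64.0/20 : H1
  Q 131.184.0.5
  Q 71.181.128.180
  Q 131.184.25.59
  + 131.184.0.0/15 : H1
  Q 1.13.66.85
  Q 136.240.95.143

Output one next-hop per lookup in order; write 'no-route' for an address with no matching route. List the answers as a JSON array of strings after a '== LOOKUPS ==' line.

Apply in order:
  add 1.13.0.0/16 -> H0 at depth 16
  del 1.13.0.0/16 (clear depth 16)
  add 1.13.66.80/28 -> H3 at depth 28
  ? 218.28.229.17  path d0:-  best=no-route
  add 1.13.64.0/19 -> H0 at depth 19
  add 0.0.0.0/6 -> H2 at depth 6
  add 0.0.0.0/4 -> H2 at depth 4
  add 131.176.0.0/12 -> H2 at depth 12
  add 1.13.64.0/20 -> H0 at depth 20
  add 1.13.66.85/32 -> H3 at depth 32
  add 131.184.77.0/24 -> H3 at depth 24
  ? 1.13.66.85  path d0:-→d1:-→d2:-→d3:-→d4:H2→d5:-→d6:H2→d7:-→d8:-→d9:-→d10:-→d11:-→d12:-→d13:-→d14:-→d15:-→d16:-→d17:-→d18:-→d19:H0→d20:H0→d21:-→d22:-→d23:-→d24:-→d25:-→d26:-→d27:-→d28:H3→d29:-→d30:-→d31:-→d32:H3  best=H3
  ? 1.98.171.32  path d0:-→d1:-→d2:-→d3:-→d4:H2→d5:-→d6:H2→d7:-→d8:-→d9:-  best=H2
  ? 1.13.66.85  path d0:-→d1:-→d2:-→d3:-→d4:H2→d5:-→d6:H2→d7:-→d8:-→d9:-→d10:-→d11:-→d12:-→d13:-→d14:-→d15:-→d16:-→d17:-→d18:-→d19:H0→d20:H0→d21:-→d22:-→d23:-→d24:-→d25:-→d26:-→d27:-→d28:H3→d29:-→d30:-→d31:-→d32:H3  best=H3
  add 1.0.0.0/10 -> H2 at depth 10
  add 136.240.95.143/32 -> H2 at depth 32
  add 0.0.0.0/0 -> H1 at depth 0
  ? 131.176.0.59  path d0:H1→d1:-→d2:-→d3:-→d4:-→d5:-→d6:-→d7:-→d8:-→d9:-→d10:-→d11:-→d12:H2  best=H2
  add 136.240.95.0/24 -> H1 at depth 24
  ? 0.0.0.0  path d0:H1→d1:-→d2:-→d3:-→d4:H2→d5:-→d6:H2→d7:-  best=H2
  add 0.0.0.0/3 -> H3 at depth 3
  del 0.0.0.0/4 (clear depth 4)
  ? 0.1.192.164  path d0:H1→d1:-→d2:-→d3:H3→d4:-→d5:-→d6:H2→d7:-  best=H2
  add 131.184.64.0/20 -> H3 at depth 20
  ? 1.0.0.4  path d0:H1→d1:-→d2:-→d3:H3→d4:-→d5:-→d6:H2→d7:-→d8:-→d9:-→d10:H2→d11:-→d12:-  best=H2
  add 131.176.0.0/12 -> H0 at depth 12
  add 136.0.0.0/6 -> H2 at depth 6
  add 131.184.77.154/32 -> H1 at depth 32
  ? 0.0.1.92  path d0:H1→d1:-→d2:-→d3:H3→d4:-→d5:-→d6:H2→d7:-  best=H2
  ? 136.0.28.41  path d0:H1→d1:-→d2:-→d3:-→d4:-→d5:-→d6:H2→d7:-→d8:-  best=H2
  del 0.0.0.0/6 (clear depth 6)
  add 131.184.0.0/16 -> H0 at depth 16
  add 131.184.64.0/20 -> H3 at depth 20
  add 131.184.64.0/20 -> H1 at depth 20
  ? 131.184.0.5  path d0:H1→d1:-→d2:-→d3:-→d4:-→d5:-→d6:-→d7:-→d8:-→d9:-→d10:-→d11:-→d12:H0→d13:-→d14:-→d15:-→d16:H0→d17:-  best=H0
  ? 71.181.128.180  path d0:H1→d1:-  best=H1
  ? 131.184.25.59  path d0:H1→d1:-→d2:-→d3:-→d4:-→d5:-→d6:-→d7:-→d8:-→d9:-→d10:-→d11:-→d12:H0→d13:-→d14:-→d15:-→d16:H0→d17:-  best=H0
  add 131.184.0.0/15 -> H1 at depth 15
  ? 1.13.66.85  path d0:H1→d1:-→d2:-→d3:H3→d4:-→d5:-→d6:-→d7:-→d8:-→d9:-→d10:H2→d11:-→d12:-→d13:-→d14:-→d15:-→d16:-→d17:-→d18:-→d19:H0→d20:H0→d21:-→d22:-→d23:-→d24:-→d25:-→d26:-→d27:-→d28:H3→d29:-→d30:-→d31:-→d32:H3  best=H3
  ? 136.240.95.143  path d0:H1→d1:-→d2:-→d3:-→d4:-→d5:-→d6:H2→d7:-→d8:-→d9:-→d10:-→d11:-→d12:-→d13:-→d14:-→d15:-→d16:-→d17:-→d18:-→d19:-→d20:-→d21:-→d22:-→d23:-→d24:H1→d25:-→d26:-→d27:-→d28:-→d29:-→d30:-→d31:-→d32:H2  best=H2

== LOOKUPS ==
["no-route","H3","H2","H3","H2","H2","H2","H2","H2","H2","H0","H1","H0","H3","H2"]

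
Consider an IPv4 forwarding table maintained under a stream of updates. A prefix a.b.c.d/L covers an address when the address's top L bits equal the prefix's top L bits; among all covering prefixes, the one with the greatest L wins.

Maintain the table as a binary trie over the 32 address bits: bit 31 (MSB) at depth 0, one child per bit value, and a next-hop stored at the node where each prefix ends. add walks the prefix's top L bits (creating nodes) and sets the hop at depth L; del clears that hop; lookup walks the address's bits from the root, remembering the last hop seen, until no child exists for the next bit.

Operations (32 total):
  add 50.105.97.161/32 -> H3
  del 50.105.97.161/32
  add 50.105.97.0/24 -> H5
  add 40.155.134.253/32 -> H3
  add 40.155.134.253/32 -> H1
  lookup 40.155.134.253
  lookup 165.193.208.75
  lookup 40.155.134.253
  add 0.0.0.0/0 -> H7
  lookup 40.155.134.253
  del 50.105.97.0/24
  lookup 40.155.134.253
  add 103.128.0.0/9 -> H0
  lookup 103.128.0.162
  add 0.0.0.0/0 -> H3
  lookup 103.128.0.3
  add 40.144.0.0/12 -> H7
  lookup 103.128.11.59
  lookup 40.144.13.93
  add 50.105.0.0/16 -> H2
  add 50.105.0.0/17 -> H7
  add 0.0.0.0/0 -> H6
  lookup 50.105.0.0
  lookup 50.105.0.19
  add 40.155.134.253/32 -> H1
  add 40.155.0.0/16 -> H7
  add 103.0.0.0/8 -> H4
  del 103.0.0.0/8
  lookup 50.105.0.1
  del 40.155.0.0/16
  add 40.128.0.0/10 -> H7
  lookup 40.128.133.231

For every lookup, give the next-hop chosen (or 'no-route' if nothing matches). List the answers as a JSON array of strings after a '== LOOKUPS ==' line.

Trace:
  add 50.105.97.161/32 -> H3 at depth 32
  - 50.105.97.161/32 clear@32
  add 50.105.97.0/24 -> H5 at depth 24
  add 40.155.134.253/32 -> H3 at depth 32
  add 40.155.134.253/32 -> H1 at depth 32
  ? 40.155.134.253  path d0:-→d1:-→d2:-→d3:-→d4:-→d5:-→d6:-→d7:-→d8:-→d9:-→d10:-→d11:-→d12:-→d13:-→d14:-→d15:-→d16:-→d17:-→d18:-→d19:-→d20:-→d21:-→d22:-→d23:-→d24:-→d25:-→d26:-→d27:-→d28:-→d29:-→d30:-→d31:-→d32:H1  best=H1
  ? 165.193.208.75  path d0:-  best=no-route
  ? 40.155.134.253  path d0:-→d1:-→d2:-→d3:-→d4:-→d5:-→d6:-→d7:-→d8:-→d9:-→d10:-→d11:-→d12:-→d13:-→d14:-→d15:-→d16:-→d17:-→d18:-→d19:-→d20:-→d21:-→d22:-→d23:-→d24:-→d25:-→d26:-→d27:-→d28:-→d29:-→d30:-→d31:-→d32:H1  best=H1
  add 0.0.0.0/0 -> H7 at depth 0
  ? 40.155.134.253  path d0:H7→d1:-→d2:-→d3:-→d4:-→d5:-→d6:-→d7:-→d8:-→d9:-→d10:-→d11:-→d12:-→d13:-→d14:-→d15:-→d16:-→d17:-→d18:-→d19:-→d20:-→d21:-→d22:-→d23:-→d24:-→d25:-→d26:-→d27:-→d28:-→d29:-→d30:-→d31:-→d32:H1  best=H1
  - 50.105.97.0/24 clear@24
  ? 40.155.134.253  path d0:H7→d1:-→d2:-→d3:-→d4:-→d5:-→d6:-→d7:-→d8:-→d9:-→d10:-→d11:-→d12:-→d13:-→d14:-→d15:-→d16:-→d17:-→d18:-→d19:-→d20:-→d21:-→d22:-→d23:-→d24:-→d25:-→d26:-→d27:-→d28:-→d29:-→d30:-→d31:-→d32:H1  best=H1
  add 103.128.0.0/9 -> H0 at depth 9
  ? 103.128.0.162  path d0:H7→d1:-→d2:-→d3:-→d4:-→d5:-→d6:-→d7:-→d8:-→d9:H0  best=H0
  add 0.0.0.0/0 -> H3 at depth 0
  ? 103.128.0.3  path d0:H3→d1:-→d2:-→d3:-→d4:-→d5:-→d6:-→d7:-→d8:-→d9:H0  best=H0
  add 40.144.0.0/12 -> H7 at depth 12
  ? 103.128.11.59  path d0:H3→d1:-→d2:-→d3:-→d4:-→d5:-→d6:-→d7:-→d8:-→d9:H0  best=H0
  ? 40.144.13.93  path d0:H3→d1:-→d2:-→d3:-→d4:-→d5:-→d6:-→d7:-→d8:-→d9:-→d10:-→d11:-→d12:H7  best=H7
  add 50.105.0.0/16 -> H2 at depth 16
  add 50.105.0.0/17 -> H7 at depth 17
  add 0.0.0.0/0 -> H6 at depth 0
  ? 50.105.0.0  path d0:H6→d1:-→d2:-→d3:-→d4:-→d5:-→d6:-→d7:-→d8:-→d9:-→d10:-→d11:-→d12:-→d13:-→d14:-→d15:-→d16:H2→d17:H7  best=H7
  ? 50.105.0.19  path d0:H6→d1:-→d2:-→d3:-→d4:-→d5:-→d6:-→d7:-→d8:-→d9:-→d10:-→d11:-→d12:-→d13:-→d14:-→d15:-→d16:H2→d17:H7  best=H7
  add 40.155.134.253/32 -> H1 at depth 32
  add 40.155.0.0/16 -> H7 at depth 16
  add 103.0.0.0/8 -> H4 at depth 8
  - 103.0.0.0/8 clear@8
  ? 50.105.0.1  path d0:H6→d1:-→d2:-→d3:-→d4:-→d5:-→d6:-→d7:-→d8:-→d9:-→d10:-→d11:-→d12:-→d13:-→d14:-→d15:-→d16:H2→d17:H7  best=H7
  - 40.155.0.0/16 clear@16
  add 40.128.0.0/10 -> H7 at depth 10
  ? 40.128.133.231  path d0:H6→d1:-→d2:-→d3:-→d4:-→d5:-→d6:-→d7:-→d8:-→d9:-→d10:H7→d11:-  best=H7

== LOOKUPS ==
["H1","no-route","H1","H1","H1","H0","H0","H0","H7","H7","H7","H7","H7"]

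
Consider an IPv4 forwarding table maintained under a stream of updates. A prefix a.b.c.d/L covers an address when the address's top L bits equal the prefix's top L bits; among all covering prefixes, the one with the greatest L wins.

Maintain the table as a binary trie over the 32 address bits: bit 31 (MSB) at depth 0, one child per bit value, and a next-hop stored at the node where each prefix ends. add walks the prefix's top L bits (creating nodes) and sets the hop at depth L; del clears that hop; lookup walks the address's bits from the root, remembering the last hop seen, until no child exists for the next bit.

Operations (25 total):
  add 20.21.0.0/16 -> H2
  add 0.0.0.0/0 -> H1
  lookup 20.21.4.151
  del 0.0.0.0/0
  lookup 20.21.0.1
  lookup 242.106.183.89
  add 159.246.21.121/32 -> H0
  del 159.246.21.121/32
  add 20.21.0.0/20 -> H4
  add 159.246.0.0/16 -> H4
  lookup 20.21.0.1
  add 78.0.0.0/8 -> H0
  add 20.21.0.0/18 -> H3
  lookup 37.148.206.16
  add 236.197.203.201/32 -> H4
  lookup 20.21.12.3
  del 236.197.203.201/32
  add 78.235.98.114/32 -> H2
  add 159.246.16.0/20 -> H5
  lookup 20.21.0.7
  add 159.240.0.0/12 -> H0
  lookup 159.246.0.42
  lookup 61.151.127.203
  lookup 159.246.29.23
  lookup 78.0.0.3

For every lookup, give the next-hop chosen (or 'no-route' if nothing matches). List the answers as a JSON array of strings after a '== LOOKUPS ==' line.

Process each operation:
  add 20.21.0.0/16 -> H2 at depth 16
  add 0.0.0.0/0 -> H1 at depth 0
  Q 20.21.4.151: descend 0001010000010101 ; hops seen [H1,H2] ; pick H2
  - 0.0.0.0/0 clear@0
  Q 20.21.0.1: descend 0001010000010101 ; hops seen [H2] ; pick H2
  Q 242.106.183.89: descend ε ; hops seen [∅] ; pick no-route
  add 159.246.21.121/32 -> H0 at depth 32
  - 159.246.21.121/32 clear@32
  add 20.21.0.0/20 -> H4 at depth 20
  add 159.246.0.0/16 -> H4 at depth 16
  Q 20.21.0.1: descend 00010100000101010000 ; hops seen [H2,H4] ; pick H4
  add 78.0.0.0/8 -> H0 at depth 8
  add 20.21.0.0/18 -> H3 at depth 18
  Q 37.148.206.16: descend 00 ; hops seen [∅] ; pick no-route
  add 236.197.203.201/32 -> H4 at depth 32
  Q 20.21.12.3: descend 00010100000101010000 ; hops seen [H2,H3,H4] ; pick H4
  - 236.197.203.201/32 clear@32
  add 78.235.98.114/32 -> H2 at depth 32
  add 159.246.16.0/20 -> H5 at depth 20
  Q 20.21.0.7: descend 00010100000101010000 ; hops seen [H2,H3,H4] ; pick H4
  add 159.240.0.0/12 -> H0 at depth 12
  Q 159.246.0.42: descend 1001111111110110000 ; hops seen [H0,H4] ; pick H4
  Q 61.151.127.203: descend 00 ; hops seen [∅] ; pick no-route
  Q 159.246.29.23: descend 10011111111101100001 ; hops seen [H0,H4,H5] ; pick H5
  Q 78.0.0.3: descend 01001110 ; hops seen [H0] ; pick H0

== LOOKUPS ==
["H2","H2","no-route","H4","no-route","H4","H4","H4","no-route","H5","H0"]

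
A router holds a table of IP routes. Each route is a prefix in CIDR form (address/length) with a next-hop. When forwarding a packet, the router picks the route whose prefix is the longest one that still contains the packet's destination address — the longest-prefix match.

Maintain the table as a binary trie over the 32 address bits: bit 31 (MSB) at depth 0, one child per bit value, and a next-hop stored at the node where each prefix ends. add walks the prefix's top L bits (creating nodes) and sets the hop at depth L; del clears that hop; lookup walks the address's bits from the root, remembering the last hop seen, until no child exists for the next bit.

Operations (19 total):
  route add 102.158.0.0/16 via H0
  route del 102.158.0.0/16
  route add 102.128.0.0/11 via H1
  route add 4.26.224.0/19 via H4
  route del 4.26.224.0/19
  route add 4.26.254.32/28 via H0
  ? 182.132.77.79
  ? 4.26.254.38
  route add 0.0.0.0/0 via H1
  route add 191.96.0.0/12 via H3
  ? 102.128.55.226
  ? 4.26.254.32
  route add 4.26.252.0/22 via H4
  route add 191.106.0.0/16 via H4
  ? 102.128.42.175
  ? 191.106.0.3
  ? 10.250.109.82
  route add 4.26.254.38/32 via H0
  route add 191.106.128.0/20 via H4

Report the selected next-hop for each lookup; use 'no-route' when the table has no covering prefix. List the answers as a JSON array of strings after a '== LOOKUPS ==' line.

Trace:
  add 102.158.0.0/16 -> H0 at depth 16
  - 102.158.0.0/16 clear@16
  add 102.128.0.0/11 -> H1 at depth 11
  add 4.26.224.0/19 -> H4 at depth 19
  - 4.26.224.0/19 clear@19
  add 4.26.254.32/28 -> H0 at depth 28
  lookup 182.132.77.79: bits ε walk d0:- -> no-route
  lookup 4.26.254.38: bits 0000010000011010111111100010 walk d0:-→d1:-→d2:-→d3:-→d4:-→d5:-→d6:-→d7:-→d8:-→d9:-→d10:-→d11:-→d12:-→d13:-→d14:-→d15:-→d16:-→d17:-→d18:-→d19:-→d20:-→d21:-→d22:-→d23:-→d24:-→d25:-→d26:-→d27:-→d28:H0 -> H0
  add 0.0.0.0/0 -> H1 at depth 0
  add 191.96.0.0/12 -> H3 at depth 12
  lookup 102.128.55.226: bits 01100110100 walk d0:H1→d1:-→d2:-→d3:-→d4:-→d5:-→d6:-→d7:-→d8:-→d9:-→d10:-→d11:H1 -> H1
  lookup 4.26.254.32: bits 0000010000011010111111100010 walk d0:H1→d1:-→d2:-→d3:-→d4:-→d5:-→d6:-→d7:-→d8:-→d9:-→d10:-→d11:-→d12:-→d13:-→d14:-→d15:-→d16:-→d17:-→d18:-→d19:-→d20:-→d21:-→d22:-→d23:-→d24:-→d25:-→d26:-→d27:-→d28:H0 -> H0
  add 4.26.252.0/22 -> H4 at depth 22
  add 191.106.0.0/16 -> H4 at depth 16
  lookup 102.128.42.175: bits 01100110100 walk d0:H1→d1:-→d2:-→d3:-→d4:-→d5:-→d6:-→d7:-→d8:-→d9:-→d10:-→d11:H1 -> H1
  lookup 191.106.0.3: bits 1011111101101010 walk d0:H1→d1:-→d2:-→d3:-→d4:-→d5:-→d6:-→d7:-→d8:-→d9:-→d10:-→d11:-→d12:H3→d13:-→d14:-→d15:-→d16:H4 -> H4
  lookup 10.250.109.82: bits 0000 walk d0:H1→d1:-→d2:-→d3:-→d4:- -> H1
  add 4.26.254.38/32 -> H0 at depth 32
  add 191.106.128.0/20 -> H4 at depth 20

== LOOKUPS ==
["no-route","H0","H1","H0","H1","H4","H1"]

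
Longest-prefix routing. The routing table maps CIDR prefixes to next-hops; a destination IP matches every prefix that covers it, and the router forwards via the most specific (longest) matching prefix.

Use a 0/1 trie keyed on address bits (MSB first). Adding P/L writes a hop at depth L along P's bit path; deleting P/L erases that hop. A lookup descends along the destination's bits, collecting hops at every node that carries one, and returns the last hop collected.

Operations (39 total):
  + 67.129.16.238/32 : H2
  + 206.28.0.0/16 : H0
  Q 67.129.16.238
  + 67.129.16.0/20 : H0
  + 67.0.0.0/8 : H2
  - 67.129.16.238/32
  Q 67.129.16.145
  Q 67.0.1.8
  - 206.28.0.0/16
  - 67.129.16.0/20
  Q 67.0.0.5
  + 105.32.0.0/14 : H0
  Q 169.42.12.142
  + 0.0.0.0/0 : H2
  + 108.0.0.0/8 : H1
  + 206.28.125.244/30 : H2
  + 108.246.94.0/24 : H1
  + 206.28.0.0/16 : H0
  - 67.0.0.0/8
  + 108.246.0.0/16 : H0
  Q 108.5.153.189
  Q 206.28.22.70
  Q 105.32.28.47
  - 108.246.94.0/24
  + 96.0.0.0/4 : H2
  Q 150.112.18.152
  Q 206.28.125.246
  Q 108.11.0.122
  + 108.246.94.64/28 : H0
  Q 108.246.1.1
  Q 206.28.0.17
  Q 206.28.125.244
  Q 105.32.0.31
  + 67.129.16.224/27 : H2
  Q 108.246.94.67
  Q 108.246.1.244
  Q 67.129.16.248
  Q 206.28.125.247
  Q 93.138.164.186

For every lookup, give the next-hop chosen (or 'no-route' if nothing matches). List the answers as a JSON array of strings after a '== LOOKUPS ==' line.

Process each operation:
  add 67.129.16.238/32 -> H2 at depth 32
  add 206.28.0.0/16 -> H0 at depth 16
  lookup 67.129.16.238: bits 01000011100000010001000011101110 walk d0:-→d1:-→d2:-→d3:-→d4:-→d5:-→d6:-→d7:-→d8:-→d9:-→d10:-→d11:-→d12:-→d13:-→d14:-→d15:-→d16:-→d17:-→d18:-→d19:-→d20:-→d21:-→d22:-→d23:-→d24:-→d25:-→d26:-→d27:-→d28:-→d29:-→d30:-→d31:-→d32:H2 -> H2
  add 67.129.16.0/20 -> H0 at depth 20
  add 67.0.0.0/8 -> H2 at depth 8
  - 67.129.16.238/32 clear@32
  lookup 67.129.16.145: bits 0100001110000001000100001 walk d0:-→d1:-→d2:-→d3:-→d4:-→d5:-→d6:-→d7:-→d8:H2→d9:-→d10:-→d11:-→d12:-→d13:-→d14:-→d15:-→d16:-→d17:-→d18:-→d19:-→d20:H0→d21:-→d22:-→d23:-→d24:-→d25:- -> H0
  lookup 67.0.1.8: bits 01000011 walk d0:-→d1:-→d2:-→d3:-→d4:-→d5:-→d6:-→d7:-→d8:H2 -> H2
  - 206.28.0.0/16 clear@16
  - 67.129.16.0/20 clear@20
  lookup 67.0.0.5: bits 01000011 walk d0:-→d1:-→d2:-→d3:-→d4:-→d5:-→d6:-→d7:-→d8:H2 -> H2
  add 105.32.0.0/14 -> H0 at depth 14
  lookup 169.42.12.142: bits 1 walk d0:-→d1:- -> no-route
  add 0.0.0.0/0 -> H2 at depth 0
  add 108.0.0.0/8 -> H1 at depth 8
  add 206.28.125.244/30 -> H2 at depth 30
  add 108.246.94.0/24 -> H1 at depth 24
  add 206.28.0.0/16 -> H0 at depth 16
  - 67.0.0.0/8 clear@8
  add 108.246.0.0/16 -> H0 at depth 16
  lookup 108.5.153.189: bits 01101100 walk d0:H2→d1:-→d2:-→d3:-→d4:-→d5:-→d6:-→d7:-→d8:H1 -> H1
  lookup 206.28.22.70: bits 11001110000111000 walk d0:H2→d1:-→d2:-→d3:-→d4:-→d5:-→d6:-→d7:-→d8:-→d9:-→d10:-→d11:-→d12:-→d13:-→d14:-→d15:-→d16:H0→d17:- -> H0
  lookup 105.32.28.47: bits 01101001001000 walk d0:H2→d1:-→d2:-→d3:-→d4:-→d5:-→d6:-→d7:-→d8:-→d9:-→d10:-→d11:-→d12:-→d13:-→d14:H0 -> H0
  - 108.246.94.0/24 clear@24
  add 96.0.0.0/4 -> H2 at depth 4
  lookup 150.112.18.152: bits 1 walk d0:H2→d1:- -> H2
  lookup 206.28.125.246: bits 110011100001110001111101111101 walk d0:H2→d1:-→d2:-→d3:-→d4:-→d5:-→d6:-→d7:-→d8:-→d9:-→d10:-→d11:-→d12:-→d13:-→d14:-→d15:-→d16:H0→d17:-→d18:-→d19:-→d20:-→d21:-→d22:-→d23:-→d24:-→d25:-→d26:-→d27:-→d28:-→d29:-→d30:H2 -> H2
  lookup 108.11.0.122: bits 01101100 walk d0:H2→d1:-→d2:-→d3:-→d4:H2→d5:-→d6:-→d7:-→d8:H1 -> H1
  add 108.246.94.64/28 -> H0 at depth 28
  lookup 108.246.1.1: bits 01101100111101100 walk d0:H2→d1:-→d2:-→d3:-→d4:H2→d5:-→d6:-→d7:-→d8:H1→d9:-→d10:-→d11:-→d12:-→d13:-→d14:-→d15:-→d16:H0→d17:- -> H0
  lookup 206.28.0.17: bits 11001110000111000 walk d0:H2→d1:-→d2:-→d3:-→d4:-→d5:-→d6:-→d7:-→d8:-→d9:-→d10:-→d11:-→d12:-→d13:-→d14:-→d15:-→d16:H0→d17:- -> H0
  lookup 206.28.125.244: bits 110011100001110001111101111101 walk d0:H2→d1:-→d2:-→d3:-→d4:-→d5:-→d6:-→d7:-→d8:-→d9:-→d10:-→d11:-→d12:-→d13:-→d14:-→d15:-→d16:H0→d17:-→d18:-→d19:-→d20:-→d21:-→d22:-→d23:-→d24:-→d25:-→d26:-→d27:-→d28:-→d29:-→d30:H2 -> H2
  lookup 105.32.0.31: bits 01101001001000 walk d0:H2→d1:-→d2:-→d3:-→d4:H2→d5:-→d6:-→d7:-→d8:-→d9:-→d10:-→d11:-→d12:-→d13:-→d14:H0 -> H0
  add 67.129.16.224/27 -> H2 at depth 27
  lookup 108.246.94.67: bits 0110110011110110010111100100 walk d0:H2→d1:-→d2:-→d3:-→d4:H2→d5:-→d6:-→d7:-→d8:H1→d9:-→d10:-→d11:-→d12:-→d13:-→d14:-→d15:-→d16:H0→d17:-→d18:-→d19:-→d20:-→d21:-→d22:-→d23:-→d24:-→d25:-→d26:-→d27:-→d28:H0 -> H0
  lookup 108.246.1.244: bits 01101100111101100 walk d0:H2→d1:-→d2:-→d3:-→d4:H2→d5:-→d6:-→d7:-→d8:H1→d9:-→d10:-→d11:-→d12:-→d13:-→d14:-→d15:-→d16:H0→d17:- -> H0
  lookup 67.129.16.248: bits 010000111000000100010000111 walk d0:H2→d1:-→d2:-→d3:-→d4:-→d5:-→d6:-→d7:-→d8:-→d9:-→d10:-→d11:-→d12:-→d13:-→d14:-→d15:-→d16:-→d17:-→d18:-→d19:-→d20:-→d21:-→d22:-→d23:-→d24:-→d25:-→d26:-→d27:H2 -> H2
  lookup 206.28.125.247: bits 110011100001110001111101111101 walk d0:H2→d1:-→d2:-→d3:-→d4:-→d5:-→d6:-→d7:-→d8:-→d9:-→d10:-→d11:-→d12:-→d13:-→d14:-→d15:-→d16:H0→d17:-→d18:-→d19:-→d20:-→d21:-→d22:-→d23:-→d24:-→d25:-→d26:-→d27:-→d28:-→d29:-→d30:H2 -> H2
  lookup 93.138.164.186: bits 010 walk d0:H2→d1:-→d2:-→d3:- -> H2

== LOOKUPS ==
["H2","H0","H2","H2","no-route","H1","H0","H0","H2","H2","H1","H0","H0","H2","H0","H0","H0","H2","H2","H2"]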